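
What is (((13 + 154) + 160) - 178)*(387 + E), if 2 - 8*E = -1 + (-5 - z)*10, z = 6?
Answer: 478141/8 ≈ 59768.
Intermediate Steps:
E = 113/8 (E = ¼ - (-1 + (-5 - 1*6)*10)/8 = ¼ - (-1 + (-5 - 6)*10)/8 = ¼ - (-1 - 11*10)/8 = ¼ - (-1 - 110)/8 = ¼ - ⅛*(-111) = ¼ + 111/8 = 113/8 ≈ 14.125)
(((13 + 154) + 160) - 178)*(387 + E) = (((13 + 154) + 160) - 178)*(387 + 113/8) = ((167 + 160) - 178)*(3209/8) = (327 - 178)*(3209/8) = 149*(3209/8) = 478141/8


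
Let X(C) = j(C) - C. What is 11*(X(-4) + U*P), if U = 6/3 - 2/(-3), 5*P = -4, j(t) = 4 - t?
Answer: 1628/15 ≈ 108.53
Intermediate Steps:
X(C) = 4 - 2*C (X(C) = (4 - C) - C = 4 - 2*C)
P = -⅘ (P = (⅕)*(-4) = -⅘ ≈ -0.80000)
U = 8/3 (U = 6*(⅓) - 2*(-⅓) = 2 + ⅔ = 8/3 ≈ 2.6667)
11*(X(-4) + U*P) = 11*((4 - 2*(-4)) + (8/3)*(-⅘)) = 11*((4 + 8) - 32/15) = 11*(12 - 32/15) = 11*(148/15) = 1628/15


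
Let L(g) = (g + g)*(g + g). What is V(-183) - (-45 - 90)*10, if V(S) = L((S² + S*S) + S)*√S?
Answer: 1350 + 17846288100*I*√183 ≈ 1350.0 + 2.4142e+11*I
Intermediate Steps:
L(g) = 4*g² (L(g) = (2*g)*(2*g) = 4*g²)
V(S) = 4*√S*(S + 2*S²)² (V(S) = (4*((S² + S*S) + S)²)*√S = (4*((S² + S²) + S)²)*√S = (4*(2*S² + S)²)*√S = (4*(S + 2*S²)²)*√S = 4*√S*(S + 2*S²)²)
V(-183) - (-45 - 90)*10 = 4*(-183)^(5/2)*(1 + 2*(-183))² - (-45 - 90)*10 = 4*(33489*I*√183)*(1 - 366)² - (-135)*10 = 4*(33489*I*√183)*(-365)² - 1*(-1350) = 4*(33489*I*√183)*133225 + 1350 = 17846288100*I*√183 + 1350 = 1350 + 17846288100*I*√183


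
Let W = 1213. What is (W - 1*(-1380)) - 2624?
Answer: -31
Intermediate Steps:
(W - 1*(-1380)) - 2624 = (1213 - 1*(-1380)) - 2624 = (1213 + 1380) - 2624 = 2593 - 2624 = -31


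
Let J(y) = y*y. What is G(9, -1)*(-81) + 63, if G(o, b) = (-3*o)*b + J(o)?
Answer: -8685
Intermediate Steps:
J(y) = y²
G(o, b) = o² - 3*b*o (G(o, b) = (-3*o)*b + o² = -3*b*o + o² = o² - 3*b*o)
G(9, -1)*(-81) + 63 = (9*(9 - 3*(-1)))*(-81) + 63 = (9*(9 + 3))*(-81) + 63 = (9*12)*(-81) + 63 = 108*(-81) + 63 = -8748 + 63 = -8685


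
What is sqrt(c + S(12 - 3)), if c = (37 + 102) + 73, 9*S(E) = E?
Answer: sqrt(213) ≈ 14.595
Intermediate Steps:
S(E) = E/9
c = 212 (c = 139 + 73 = 212)
sqrt(c + S(12 - 3)) = sqrt(212 + (12 - 3)/9) = sqrt(212 + (1/9)*9) = sqrt(212 + 1) = sqrt(213)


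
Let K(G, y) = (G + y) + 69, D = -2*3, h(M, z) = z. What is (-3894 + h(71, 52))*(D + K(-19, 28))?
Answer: -276624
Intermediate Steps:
D = -6
K(G, y) = 69 + G + y
(-3894 + h(71, 52))*(D + K(-19, 28)) = (-3894 + 52)*(-6 + (69 - 19 + 28)) = -3842*(-6 + 78) = -3842*72 = -276624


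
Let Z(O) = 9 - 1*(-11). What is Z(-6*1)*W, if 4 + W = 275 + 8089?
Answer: 167200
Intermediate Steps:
Z(O) = 20 (Z(O) = 9 + 11 = 20)
W = 8360 (W = -4 + (275 + 8089) = -4 + 8364 = 8360)
Z(-6*1)*W = 20*8360 = 167200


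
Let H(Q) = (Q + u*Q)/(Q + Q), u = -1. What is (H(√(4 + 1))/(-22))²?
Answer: 0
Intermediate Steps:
H(Q) = 0 (H(Q) = (Q - Q)/(Q + Q) = 0/((2*Q)) = 0*(1/(2*Q)) = 0)
(H(√(4 + 1))/(-22))² = (0/(-22))² = (0*(-1/22))² = 0² = 0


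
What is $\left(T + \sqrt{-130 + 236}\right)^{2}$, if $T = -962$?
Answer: $\left(962 - \sqrt{106}\right)^{2} \approx 9.0574 \cdot 10^{5}$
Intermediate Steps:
$\left(T + \sqrt{-130 + 236}\right)^{2} = \left(-962 + \sqrt{-130 + 236}\right)^{2} = \left(-962 + \sqrt{106}\right)^{2}$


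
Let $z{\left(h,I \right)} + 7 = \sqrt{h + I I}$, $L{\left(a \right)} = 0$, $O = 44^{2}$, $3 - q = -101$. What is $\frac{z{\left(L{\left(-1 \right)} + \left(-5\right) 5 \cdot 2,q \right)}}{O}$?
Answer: $- \frac{7}{1936} + \frac{\sqrt{10766}}{1936} \approx 0.049979$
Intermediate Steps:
$q = 104$ ($q = 3 - -101 = 3 + 101 = 104$)
$O = 1936$
$z{\left(h,I \right)} = -7 + \sqrt{h + I^{2}}$ ($z{\left(h,I \right)} = -7 + \sqrt{h + I I} = -7 + \sqrt{h + I^{2}}$)
$\frac{z{\left(L{\left(-1 \right)} + \left(-5\right) 5 \cdot 2,q \right)}}{O} = \frac{-7 + \sqrt{\left(0 + \left(-5\right) 5 \cdot 2\right) + 104^{2}}}{1936} = \left(-7 + \sqrt{\left(0 - 50\right) + 10816}\right) \frac{1}{1936} = \left(-7 + \sqrt{-50 + 10816}\right) \frac{1}{1936} = \left(-7 + \sqrt{10766}\right) \frac{1}{1936} = - \frac{7}{1936} + \frac{\sqrt{10766}}{1936}$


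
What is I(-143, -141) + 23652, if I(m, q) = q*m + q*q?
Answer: 63696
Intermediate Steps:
I(m, q) = q**2 + m*q (I(m, q) = m*q + q**2 = q**2 + m*q)
I(-143, -141) + 23652 = -141*(-143 - 141) + 23652 = -141*(-284) + 23652 = 40044 + 23652 = 63696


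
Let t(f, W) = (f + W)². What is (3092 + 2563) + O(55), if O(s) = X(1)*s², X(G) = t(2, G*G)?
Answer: 32880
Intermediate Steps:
t(f, W) = (W + f)²
X(G) = (2 + G²)² (X(G) = (G*G + 2)² = (G² + 2)² = (2 + G²)²)
O(s) = 9*s² (O(s) = (2 + 1²)²*s² = (2 + 1)²*s² = 3²*s² = 9*s²)
(3092 + 2563) + O(55) = (3092 + 2563) + 9*55² = 5655 + 9*3025 = 5655 + 27225 = 32880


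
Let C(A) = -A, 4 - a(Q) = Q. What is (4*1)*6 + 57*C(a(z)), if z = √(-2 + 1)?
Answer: -204 + 57*I ≈ -204.0 + 57.0*I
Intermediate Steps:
z = I (z = √(-1) = I ≈ 1.0*I)
a(Q) = 4 - Q
(4*1)*6 + 57*C(a(z)) = (4*1)*6 + 57*(-(4 - I)) = 4*6 + 57*(-4 + I) = 24 + (-228 + 57*I) = -204 + 57*I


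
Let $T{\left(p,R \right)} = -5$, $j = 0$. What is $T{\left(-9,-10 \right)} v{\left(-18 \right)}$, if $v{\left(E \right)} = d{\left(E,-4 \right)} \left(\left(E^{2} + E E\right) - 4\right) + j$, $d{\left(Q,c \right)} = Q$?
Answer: $57960$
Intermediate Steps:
$v{\left(E \right)} = E \left(-4 + 2 E^{2}\right)$ ($v{\left(E \right)} = E \left(\left(E^{2} + E E\right) - 4\right) + 0 = E \left(\left(E^{2} + E^{2}\right) - 4\right) + 0 = E \left(2 E^{2} - 4\right) + 0 = E \left(-4 + 2 E^{2}\right) + 0 = E \left(-4 + 2 E^{2}\right)$)
$T{\left(-9,-10 \right)} v{\left(-18 \right)} = - 5 \cdot 2 \left(-18\right) \left(-2 + \left(-18\right)^{2}\right) = - 5 \cdot 2 \left(-18\right) \left(-2 + 324\right) = - 5 \cdot 2 \left(-18\right) 322 = \left(-5\right) \left(-11592\right) = 57960$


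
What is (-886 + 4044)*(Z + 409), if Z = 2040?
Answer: 7733942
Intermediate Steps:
(-886 + 4044)*(Z + 409) = (-886 + 4044)*(2040 + 409) = 3158*2449 = 7733942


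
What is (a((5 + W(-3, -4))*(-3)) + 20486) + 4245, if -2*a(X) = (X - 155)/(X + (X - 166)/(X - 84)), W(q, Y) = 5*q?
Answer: 43431011/1756 ≈ 24733.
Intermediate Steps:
a(X) = -(-155 + X)/(2*(X + (-166 + X)/(-84 + X))) (a(X) = -(X - 155)/(2*(X + (X - 166)/(X - 84))) = -(-155 + X)/(2*(X + (-166 + X)/(-84 + X))))
(a((5 + W(-3, -4))*(-3)) + 20486) + 4245 = ((13020 + ((5 + 5*(-3))*(-3))² - 239*(5 + 5*(-3))*(-3))/(2*(166 - ((5 + 5*(-3))*(-3))² + 83*((5 + 5*(-3))*(-3)))) + 20486) + 4245 = ((13020 + ((5 - 15)*(-3))² - 239*(5 - 15)*(-3))/(2*(166 - ((5 - 15)*(-3))² + 83*((5 - 15)*(-3)))) + 20486) + 4245 = ((13020 + (-10*(-3))² - (-2390)*(-3))/(2*(166 - (-10*(-3))² + 83*(-10*(-3)))) + 20486) + 4245 = ((13020 + 30² - 239*30)/(2*(166 - 1*30² + 83*30)) + 20486) + 4245 = ((13020 + 900 - 7170)/(2*(166 - 1*900 + 2490)) + 20486) + 4245 = ((½)*6750/(166 - 900 + 2490) + 20486) + 4245 = ((½)*6750/1756 + 20486) + 4245 = ((½)*(1/1756)*6750 + 20486) + 4245 = (3375/1756 + 20486) + 4245 = 35976791/1756 + 4245 = 43431011/1756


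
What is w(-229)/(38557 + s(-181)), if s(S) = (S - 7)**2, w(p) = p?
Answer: -229/73901 ≈ -0.0030987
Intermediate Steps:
s(S) = (-7 + S)**2
w(-229)/(38557 + s(-181)) = -229/(38557 + (-7 - 181)**2) = -229/(38557 + (-188)**2) = -229/(38557 + 35344) = -229/73901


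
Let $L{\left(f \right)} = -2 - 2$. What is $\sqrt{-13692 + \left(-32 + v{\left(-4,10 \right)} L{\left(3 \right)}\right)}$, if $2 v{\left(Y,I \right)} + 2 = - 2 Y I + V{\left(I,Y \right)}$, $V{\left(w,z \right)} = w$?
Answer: $10 i \sqrt{139} \approx 117.9 i$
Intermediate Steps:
$L{\left(f \right)} = -4$
$v{\left(Y,I \right)} = -1 + \frac{I}{2} - I Y$ ($v{\left(Y,I \right)} = -1 + \frac{- 2 Y I + I}{2} = -1 + \frac{- 2 I Y + I}{2} = -1 + \frac{I - 2 I Y}{2} = -1 - \left(- \frac{I}{2} + I Y\right) = -1 + \frac{I}{2} - I Y$)
$\sqrt{-13692 + \left(-32 + v{\left(-4,10 \right)} L{\left(3 \right)}\right)} = \sqrt{-13692 + \left(-32 + \left(-1 + \frac{1}{2} \cdot 10 - 10 \left(-4\right)\right) \left(-4\right)\right)} = \sqrt{-13692 + \left(-32 + \left(-1 + 5 + 40\right) \left(-4\right)\right)} = \sqrt{-13692 + \left(-32 + 44 \left(-4\right)\right)} = \sqrt{-13692 - 208} = \sqrt{-13900} = 10 i \sqrt{139}$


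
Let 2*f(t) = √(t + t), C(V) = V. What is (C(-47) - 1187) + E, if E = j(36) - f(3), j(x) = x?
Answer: -1198 - √6/2 ≈ -1199.2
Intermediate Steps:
f(t) = √2*√t/2 (f(t) = √(t + t)/2 = √(2*t)/2 = (√2*√t)/2 = √2*√t/2)
E = 36 - √6/2 (E = 36 - √2*√3/2 = 36 - √6/2 ≈ 34.775)
(C(-47) - 1187) + E = (-47 - 1187) + (36 - √6/2) = -1234 + (36 - √6/2) = -1198 - √6/2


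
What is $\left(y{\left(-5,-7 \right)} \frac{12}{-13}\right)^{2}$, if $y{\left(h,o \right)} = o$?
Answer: $\frac{7056}{169} \approx 41.751$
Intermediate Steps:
$\left(y{\left(-5,-7 \right)} \frac{12}{-13}\right)^{2} = \left(- 7 \frac{12}{-13}\right)^{2} = \left(- 7 \cdot 12 \left(- \frac{1}{13}\right)\right)^{2} = \left(\left(-7\right) \left(- \frac{12}{13}\right)\right)^{2} = \left(\frac{84}{13}\right)^{2} = \frac{7056}{169}$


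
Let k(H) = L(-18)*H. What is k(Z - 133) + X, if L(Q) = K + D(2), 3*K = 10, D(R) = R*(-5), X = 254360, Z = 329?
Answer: 759160/3 ≈ 2.5305e+5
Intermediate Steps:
D(R) = -5*R
K = 10/3 (K = (⅓)*10 = 10/3 ≈ 3.3333)
L(Q) = -20/3 (L(Q) = 10/3 - 5*2 = 10/3 - 10 = -20/3)
k(H) = -20*H/3
k(Z - 133) + X = -20*(329 - 133)/3 + 254360 = -20/3*196 + 254360 = -3920/3 + 254360 = 759160/3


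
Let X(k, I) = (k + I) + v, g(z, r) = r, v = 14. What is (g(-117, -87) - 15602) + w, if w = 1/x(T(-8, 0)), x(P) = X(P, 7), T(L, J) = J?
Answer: -329468/21 ≈ -15689.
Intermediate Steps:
X(k, I) = 14 + I + k (X(k, I) = (k + I) + 14 = (I + k) + 14 = 14 + I + k)
x(P) = 21 + P (x(P) = 14 + 7 + P = 21 + P)
w = 1/21 (w = 1/(21 + 0) = 1/21 ≈ 0.047619)
(g(-117, -87) - 15602) + w = (-87 - 15602) + 1/21 = -15689 + 1/21 = -329468/21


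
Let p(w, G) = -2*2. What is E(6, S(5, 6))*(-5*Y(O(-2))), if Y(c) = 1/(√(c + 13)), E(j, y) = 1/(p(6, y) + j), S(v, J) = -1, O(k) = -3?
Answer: -√10/4 ≈ -0.79057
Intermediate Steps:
p(w, G) = -4
E(j, y) = 1/(-4 + j)
Y(c) = (13 + c)^(-½) (Y(c) = 1/(√(13 + c)) = (13 + c)^(-½))
E(6, S(5, 6))*(-5*Y(O(-2))) = (-5/√(13 - 3))/(-4 + 6) = (-√10/2)/2 = -√10/4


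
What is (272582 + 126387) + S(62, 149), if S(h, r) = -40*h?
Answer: 396489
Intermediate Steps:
(272582 + 126387) + S(62, 149) = (272582 + 126387) - 40*62 = 398969 - 2480 = 396489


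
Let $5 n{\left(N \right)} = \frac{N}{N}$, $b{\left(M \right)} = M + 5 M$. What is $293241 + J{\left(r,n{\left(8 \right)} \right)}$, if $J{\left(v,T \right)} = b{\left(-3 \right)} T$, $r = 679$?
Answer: $\frac{1466187}{5} \approx 2.9324 \cdot 10^{5}$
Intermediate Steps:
$b{\left(M \right)} = 6 M$
$n{\left(N \right)} = \frac{1}{5}$ ($n{\left(N \right)} = \frac{N \frac{1}{N}}{5} = \frac{1}{5} \cdot 1 = \frac{1}{5}$)
$J{\left(v,T \right)} = - 18 T$ ($J{\left(v,T \right)} = 6 \left(-3\right) T = - 18 T$)
$293241 + J{\left(r,n{\left(8 \right)} \right)} = 293241 - \frac{18}{5} = \frac{1466187}{5}$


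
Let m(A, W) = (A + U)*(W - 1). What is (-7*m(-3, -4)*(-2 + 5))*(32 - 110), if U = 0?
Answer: 24570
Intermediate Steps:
m(A, W) = A*(-1 + W) (m(A, W) = (A + 0)*(W - 1) = A*(-1 + W))
(-7*m(-3, -4)*(-2 + 5))*(32 - 110) = (-7*(-3*(-1 - 4))*(-2 + 5))*(32 - 110) = -7*(-3*(-5))*3*(-78) = -105*3*(-78) = -7*45*(-78) = -315*(-78) = 24570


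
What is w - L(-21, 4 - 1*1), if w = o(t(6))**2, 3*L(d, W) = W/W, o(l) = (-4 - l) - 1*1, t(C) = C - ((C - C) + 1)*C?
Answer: 74/3 ≈ 24.667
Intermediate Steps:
t(C) = 0 (t(C) = C - (0 + 1)*C = C - C = 0)
o(l) = -5 - l (o(l) = (-4 - l) - 1 = -5 - l)
L(d, W) = 1/3 (L(d, W) = (W/W)/3 = (1/3)*1 = 1/3)
w = 25 (w = (-5 - 1*0)**2 = (-5 + 0)**2 = (-5)**2 = 25)
w - L(-21, 4 - 1*1) = 25 - 1*1/3 = 25 - 1/3 = 74/3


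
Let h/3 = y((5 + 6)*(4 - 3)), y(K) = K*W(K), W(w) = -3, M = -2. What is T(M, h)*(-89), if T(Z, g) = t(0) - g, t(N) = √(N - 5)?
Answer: -8811 - 89*I*√5 ≈ -8811.0 - 199.01*I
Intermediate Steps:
y(K) = -3*K (y(K) = K*(-3) = -3*K)
h = -99 (h = 3*(-3*(5 + 6)*(4 - 3)) = 3*(-33) = -99)
t(N) = √(-5 + N)
T(Z, g) = -g + I*√5 (T(Z, g) = √(-5 + 0) - g = √(-5) - g = I*√5 - g = -g + I*√5)
T(M, h)*(-89) = (-1*(-99) + I*√5)*(-89) = (99 + I*√5)*(-89) = -8811 - 89*I*√5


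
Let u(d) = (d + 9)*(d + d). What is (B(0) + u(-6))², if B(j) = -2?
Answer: 1444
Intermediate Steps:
u(d) = 2*d*(9 + d) (u(d) = (9 + d)*(2*d) = 2*d*(9 + d))
(B(0) + u(-6))² = (-2 + 2*(-6)*(9 - 6))² = (-2 + 2*(-6)*3)² = (-2 - 36)² = (-38)² = 1444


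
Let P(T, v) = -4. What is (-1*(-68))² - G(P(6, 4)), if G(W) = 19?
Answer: 4605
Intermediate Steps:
(-1*(-68))² - G(P(6, 4)) = (-1*(-68))² - 1*19 = 68² - 19 = 4624 - 19 = 4605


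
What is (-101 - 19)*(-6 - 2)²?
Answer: -7680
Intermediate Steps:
(-101 - 19)*(-6 - 2)² = -120*(-8)² = -120*64 = -7680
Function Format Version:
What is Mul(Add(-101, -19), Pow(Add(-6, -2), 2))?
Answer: -7680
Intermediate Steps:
Mul(Add(-101, -19), Pow(Add(-6, -2), 2)) = Mul(-120, Pow(-8, 2)) = Mul(-120, 64) = -7680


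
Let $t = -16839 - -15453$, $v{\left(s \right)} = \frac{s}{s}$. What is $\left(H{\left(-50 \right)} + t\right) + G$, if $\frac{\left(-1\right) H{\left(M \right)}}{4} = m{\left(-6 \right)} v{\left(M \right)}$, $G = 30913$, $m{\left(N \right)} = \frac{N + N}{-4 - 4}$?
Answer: $29521$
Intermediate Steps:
$m{\left(N \right)} = - \frac{N}{4}$ ($m{\left(N \right)} = \frac{2 N}{-8} = 2 N \left(- \frac{1}{8}\right) = - \frac{N}{4}$)
$v{\left(s \right)} = 1$
$H{\left(M \right)} = -6$ ($H{\left(M \right)} = - 4 \left(- \frac{1}{4}\right) \left(-6\right) 1 = - 4 \cdot \frac{3}{2} \cdot 1 = \left(-4\right) \frac{3}{2} = -6$)
$t = -1386$ ($t = -16839 + 15453 = -1386$)
$\left(H{\left(-50 \right)} + t\right) + G = \left(-6 - 1386\right) + 30913 = -1392 + 30913 = 29521$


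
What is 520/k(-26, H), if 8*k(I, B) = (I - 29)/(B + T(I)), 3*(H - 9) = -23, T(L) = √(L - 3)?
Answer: -3328/33 - 832*I*√29/11 ≈ -100.85 - 407.31*I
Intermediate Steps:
T(L) = √(-3 + L)
H = 4/3 (H = 9 + (⅓)*(-23) = 9 - 23/3 = 4/3 ≈ 1.3333)
k(I, B) = (-29 + I)/(8*(B + √(-3 + I))) (k(I, B) = ((I - 29)/(B + √(-3 + I)))/8 = ((-29 + I)/(B + √(-3 + I)))/8 = (-29 + I)/(8*(B + √(-3 + I))))
520/k(-26, H) = 520/(((-29 - 26)/(8*(4/3 + √(-3 - 26))))) = 520/(((⅛)*(-55)/(4/3 + √(-29)))) = 520/(((⅛)*(-55)/(4/3 + I*√29))) = 520/((-55/(8*(4/3 + I*√29)))) = 520*(-32/165 - 8*I*√29/55) = -3328/33 - 832*I*√29/11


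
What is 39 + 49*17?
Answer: 872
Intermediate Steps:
39 + 49*17 = 39 + 833 = 872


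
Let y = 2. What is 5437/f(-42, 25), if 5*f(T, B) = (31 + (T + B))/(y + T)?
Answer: -543700/7 ≈ -77671.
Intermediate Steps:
f(T, B) = (31 + B + T)/(5*(2 + T)) (f(T, B) = ((31 + (T + B))/(2 + T))/5 = ((31 + (B + T))/(2 + T))/5 = ((31 + B + T)/(2 + T))/5 = (31 + B + T)/(5*(2 + T)))
5437/f(-42, 25) = 5437/(((31 + 25 - 42)/(5*(2 - 42)))) = 5437/(((1/5)*14/(-40))) = 5437/(((1/5)*(-1/40)*14)) = 5437/(-7/100) = 5437*(-100/7) = -543700/7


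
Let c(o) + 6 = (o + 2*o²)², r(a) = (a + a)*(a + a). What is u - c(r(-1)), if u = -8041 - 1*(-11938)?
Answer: 2607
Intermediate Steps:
r(a) = 4*a² (r(a) = (2*a)*(2*a) = 4*a²)
u = 3897 (u = -8041 + 11938 = 3897)
c(o) = -6 + (o + 2*o²)²
u - c(r(-1)) = 3897 - (-6 + (4*(-1)²)²*(1 + 2*(4*(-1)²))²) = 3897 - (-6 + (4*1)²*(1 + 2*(4*1))²) = 3897 - (-6 + 4²*(1 + 2*4)²) = 3897 - (-6 + 16*(1 + 8)²) = 3897 - (-6 + 16*9²) = 3897 - (-6 + 16*81) = 3897 - (-6 + 1296) = 3897 - 1*1290 = 3897 - 1290 = 2607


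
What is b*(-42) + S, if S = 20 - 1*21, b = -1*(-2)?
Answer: -85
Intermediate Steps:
b = 2
S = -1 (S = 20 - 21 = -1)
b*(-42) + S = 2*(-42) - 1 = -84 - 1 = -85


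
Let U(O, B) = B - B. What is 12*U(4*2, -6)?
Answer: 0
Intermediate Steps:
U(O, B) = 0
12*U(4*2, -6) = 12*0 = 0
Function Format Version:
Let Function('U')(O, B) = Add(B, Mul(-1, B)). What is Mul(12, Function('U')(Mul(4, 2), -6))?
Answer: 0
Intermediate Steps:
Function('U')(O, B) = 0
Mul(12, Function('U')(Mul(4, 2), -6)) = Mul(12, 0) = 0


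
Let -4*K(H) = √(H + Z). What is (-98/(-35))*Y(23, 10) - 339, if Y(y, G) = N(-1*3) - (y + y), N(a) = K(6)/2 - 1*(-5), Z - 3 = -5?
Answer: -909/2 ≈ -454.50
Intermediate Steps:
Z = -2 (Z = 3 - 5 = -2)
K(H) = -√(-2 + H)/4 (K(H) = -√(H - 2)/4 = -√(-2 + H)/4)
N(a) = 19/4 (N(a) = -√(-2 + 6)/4/2 - 1*(-5) = -√4/4*(½) + 5 = -¼*2*(½) + 5 = -½*½ + 5 = -¼ + 5 = 19/4)
Y(y, G) = 19/4 - 2*y (Y(y, G) = 19/4 - (y + y) = 19/4 - 2*y)
(-98/(-35))*Y(23, 10) - 339 = (-98/(-35))*(19/4 - 2*23) - 339 = (-98*(-1/35))*(19/4 - 46) - 339 = (14/5)*(-165/4) - 339 = -231/2 - 339 = -909/2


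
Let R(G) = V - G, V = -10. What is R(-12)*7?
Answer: 14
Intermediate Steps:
R(G) = -10 - G
R(-12)*7 = (-10 - 1*(-12))*7 = (-10 + 12)*7 = 2*7 = 14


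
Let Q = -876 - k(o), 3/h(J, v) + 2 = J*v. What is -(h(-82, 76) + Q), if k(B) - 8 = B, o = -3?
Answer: 1830719/2078 ≈ 881.00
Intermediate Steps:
k(B) = 8 + B
h(J, v) = 3/(-2 + J*v)
Q = -881 (Q = -876 - (8 - 3) = -876 - 1*5 = -876 - 5 = -881)
-(h(-82, 76) + Q) = -(3/(-2 - 82*76) - 881) = -(3/(-2 - 6232) - 881) = -(3/(-6234) - 881) = -(3*(-1/6234) - 881) = -(-1/2078 - 881) = -1*(-1830719/2078) = 1830719/2078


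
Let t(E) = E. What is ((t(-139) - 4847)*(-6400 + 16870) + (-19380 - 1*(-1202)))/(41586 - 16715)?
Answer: -4747418/2261 ≈ -2099.7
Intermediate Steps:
((t(-139) - 4847)*(-6400 + 16870) + (-19380 - 1*(-1202)))/(41586 - 16715) = ((-139 - 4847)*(-6400 + 16870) + (-19380 - 1*(-1202)))/(41586 - 16715) = (-4986*10470 + (-19380 + 1202))/24871 = (-52203420 - 18178)*(1/24871) = -52221598*1/24871 = -4747418/2261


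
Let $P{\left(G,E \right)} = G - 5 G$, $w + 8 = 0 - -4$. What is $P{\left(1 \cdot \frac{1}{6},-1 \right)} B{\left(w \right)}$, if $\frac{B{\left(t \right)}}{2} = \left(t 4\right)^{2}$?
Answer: $- \frac{1024}{3} \approx -341.33$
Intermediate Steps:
$w = -4$ ($w = -8 + \left(0 - -4\right) = -8 + \left(0 + 4\right) = -8 + 4 = -4$)
$B{\left(t \right)} = 32 t^{2}$ ($B{\left(t \right)} = 2 \left(t 4\right)^{2} = 2 \left(4 t\right)^{2} = 2 \cdot 16 t^{2} = 32 t^{2}$)
$P{\left(G,E \right)} = - 4 G$
$P{\left(1 \cdot \frac{1}{6},-1 \right)} B{\left(w \right)} = - 4 \cdot 1 \cdot \frac{1}{6} \cdot 32 \left(-4\right)^{2} = - 4 \cdot 1 \cdot \frac{1}{6} \cdot 32 \cdot 16 = \left(-4\right) \frac{1}{6} \cdot 512 = \left(- \frac{2}{3}\right) 512 = - \frac{1024}{3}$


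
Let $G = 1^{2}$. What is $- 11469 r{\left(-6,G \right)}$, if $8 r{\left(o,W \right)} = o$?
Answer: $\frac{34407}{4} \approx 8601.8$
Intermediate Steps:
$G = 1$
$r{\left(o,W \right)} = \frac{o}{8}$
$- 11469 r{\left(-6,G \right)} = - 11469 \cdot \frac{1}{8} \left(-6\right) = \left(-11469\right) \left(- \frac{3}{4}\right) = \frac{34407}{4}$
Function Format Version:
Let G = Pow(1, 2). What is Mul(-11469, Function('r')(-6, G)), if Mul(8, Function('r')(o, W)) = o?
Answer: Rational(34407, 4) ≈ 8601.8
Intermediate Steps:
G = 1
Function('r')(o, W) = Mul(Rational(1, 8), o)
Mul(-11469, Function('r')(-6, G)) = Mul(-11469, Mul(Rational(1, 8), -6)) = Mul(-11469, Rational(-3, 4)) = Rational(34407, 4)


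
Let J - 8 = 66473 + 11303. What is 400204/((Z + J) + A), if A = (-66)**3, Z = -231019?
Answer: -400204/440731 ≈ -0.90805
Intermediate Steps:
A = -287496
J = 77784 (J = 8 + (66473 + 11303) = 8 + 77776 = 77784)
400204/((Z + J) + A) = 400204/((-231019 + 77784) - 287496) = 400204/(-153235 - 287496) = 400204/(-440731) = 400204*(-1/440731) = -400204/440731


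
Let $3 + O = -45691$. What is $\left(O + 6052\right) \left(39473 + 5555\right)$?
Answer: $-1784999976$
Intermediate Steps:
$O = -45694$ ($O = -3 - 45691 = -45694$)
$\left(O + 6052\right) \left(39473 + 5555\right) = \left(-45694 + 6052\right) \left(39473 + 5555\right) = \left(-39642\right) 45028 = -1784999976$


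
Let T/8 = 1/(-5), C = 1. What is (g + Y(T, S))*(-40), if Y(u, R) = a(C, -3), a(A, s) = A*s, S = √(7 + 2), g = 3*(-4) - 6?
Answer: 840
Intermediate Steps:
g = -18 (g = -12 - 6 = -18)
T = -8/5 (T = 8/(-5) = 8*(-⅕) = -8/5 ≈ -1.6000)
S = 3 (S = √9 = 3)
Y(u, R) = -3 (Y(u, R) = 1*(-3) = -3)
(g + Y(T, S))*(-40) = (-18 - 3)*(-40) = -21*(-40) = 840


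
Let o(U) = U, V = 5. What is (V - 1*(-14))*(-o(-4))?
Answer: 76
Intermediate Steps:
(V - 1*(-14))*(-o(-4)) = (5 - 1*(-14))*(-1*(-4)) = (5 + 14)*4 = 19*4 = 76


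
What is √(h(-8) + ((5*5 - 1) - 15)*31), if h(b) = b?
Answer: √271 ≈ 16.462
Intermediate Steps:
√(h(-8) + ((5*5 - 1) - 15)*31) = √(-8 + ((5*5 - 1) - 15)*31) = √(-8 + ((25 - 1) - 15)*31) = √(-8 + (24 - 15)*31) = √(-8 + 9*31) = √(-8 + 279) = √271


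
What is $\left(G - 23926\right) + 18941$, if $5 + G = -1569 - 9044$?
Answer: $-15603$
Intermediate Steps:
$G = -10618$ ($G = -5 - 10613 = -10618$)
$\left(G - 23926\right) + 18941 = \left(-10618 - 23926\right) + 18941 = -34544 + 18941 = -15603$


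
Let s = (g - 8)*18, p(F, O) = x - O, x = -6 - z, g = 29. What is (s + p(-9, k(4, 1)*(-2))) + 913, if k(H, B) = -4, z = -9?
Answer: 1286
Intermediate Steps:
x = 3 (x = -6 - 1*(-9) = -6 + 9 = 3)
p(F, O) = 3 - O
s = 378 (s = (29 - 8)*18 = 21*18 = 378)
(s + p(-9, k(4, 1)*(-2))) + 913 = (378 + (3 - (-4)*(-2))) + 913 = (378 + (3 - 1*8)) + 913 = (378 + (3 - 8)) + 913 = (378 - 5) + 913 = 373 + 913 = 1286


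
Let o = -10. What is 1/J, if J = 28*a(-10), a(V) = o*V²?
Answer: -1/28000 ≈ -3.5714e-5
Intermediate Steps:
a(V) = -10*V²
J = -28000 (J = 28*(-10*(-10)²) = 28*(-10*100) = 28*(-1000) = -28000)
1/J = 1/(-28000) = -1/28000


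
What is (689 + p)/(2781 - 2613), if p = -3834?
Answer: -3145/168 ≈ -18.720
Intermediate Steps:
(689 + p)/(2781 - 2613) = (689 - 3834)/(2781 - 2613) = -3145/168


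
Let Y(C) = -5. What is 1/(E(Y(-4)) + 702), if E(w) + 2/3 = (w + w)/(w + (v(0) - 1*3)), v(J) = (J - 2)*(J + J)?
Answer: 12/8431 ≈ 0.0014233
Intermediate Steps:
v(J) = 2*J*(-2 + J) (v(J) = (-2 + J)*(2*J) = 2*J*(-2 + J))
E(w) = -⅔ + 2*w/(-3 + w) (E(w) = -⅔ + (w + w)/(w + (2*0*(-2 + 0) - 1*3)) = -⅔ + (2*w)/(w + (2*0*(-2) - 3)) = -⅔ + (2*w)/(w + (0 - 3)) = -⅔ + (2*w)/(w - 3) = -⅔ + (2*w)/(-3 + w) = -⅔ + 2*w/(-3 + w))
1/(E(Y(-4)) + 702) = 1/(2*(3 + 2*(-5))/(3*(-3 - 5)) + 702) = 1/((⅔)*(3 - 10)/(-8) + 702) = 1/((⅔)*(-⅛)*(-7) + 702) = 1/(7/12 + 702) = 1/(8431/12) = 12/8431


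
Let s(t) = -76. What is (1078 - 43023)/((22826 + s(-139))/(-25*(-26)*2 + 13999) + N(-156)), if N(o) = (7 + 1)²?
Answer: -641716555/1001886 ≈ -640.51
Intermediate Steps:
N(o) = 64 (N(o) = 8² = 64)
(1078 - 43023)/((22826 + s(-139))/(-25*(-26)*2 + 13999) + N(-156)) = (1078 - 43023)/((22826 - 76)/(-25*(-26)*2 + 13999) + 64) = -41945/(22750/(650*2 + 13999) + 64) = -41945/(22750/(1300 + 13999) + 64) = -41945/(22750/15299 + 64) = -41945/1001886/15299 = -41945*15299/1001886 = -641716555/1001886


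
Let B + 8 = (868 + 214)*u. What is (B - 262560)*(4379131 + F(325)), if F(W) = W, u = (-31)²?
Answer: 3403862104704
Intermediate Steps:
u = 961
B = 1039794 (B = -8 + (868 + 214)*961 = -8 + 1082*961 = -8 + 1039802 = 1039794)
(B - 262560)*(4379131 + F(325)) = (1039794 - 262560)*(4379131 + 325) = 777234*4379456 = 3403862104704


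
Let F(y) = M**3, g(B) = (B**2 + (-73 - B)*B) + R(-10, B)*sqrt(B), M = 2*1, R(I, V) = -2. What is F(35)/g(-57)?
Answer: 584/303757 + 16*I*sqrt(57)/17314149 ≈ 0.0019226 + 6.9768e-6*I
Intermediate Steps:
M = 2
g(B) = B**2 - 2*sqrt(B) + B*(-73 - B) (g(B) = (B**2 + (-73 - B)*B) - 2*sqrt(B) = (B**2 + B*(-73 - B)) - 2*sqrt(B) = B**2 - 2*sqrt(B) + B*(-73 - B))
F(y) = 8 (F(y) = 2**3 = 8)
F(35)/g(-57) = 8/(-73*(-57) - 2*I*sqrt(57)) = 8/(4161 - 2*I*sqrt(57))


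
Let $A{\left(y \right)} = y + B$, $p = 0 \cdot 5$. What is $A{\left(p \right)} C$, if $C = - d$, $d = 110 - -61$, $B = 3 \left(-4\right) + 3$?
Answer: $1539$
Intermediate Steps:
$B = -9$ ($B = -12 + 3 = -9$)
$p = 0$
$A{\left(y \right)} = -9 + y$ ($A{\left(y \right)} = y - 9 = -9 + y$)
$d = 171$ ($d = 110 + 61 = 171$)
$C = -171$ ($C = \left(-1\right) 171 = -171$)
$A{\left(p \right)} C = \left(-9 + 0\right) \left(-171\right) = \left(-9\right) \left(-171\right) = 1539$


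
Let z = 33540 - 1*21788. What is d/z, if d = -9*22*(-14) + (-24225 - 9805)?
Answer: -15629/5876 ≈ -2.6598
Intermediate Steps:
z = 11752 (z = 33540 - 21788 = 11752)
d = -31258 (d = -198*(-14) - 34030 = 2772 - 34030 = -31258)
d/z = -31258/11752 = -31258*1/11752 = -15629/5876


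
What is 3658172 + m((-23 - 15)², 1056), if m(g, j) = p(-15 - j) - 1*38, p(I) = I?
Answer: 3657063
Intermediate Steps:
m(g, j) = -53 - j (m(g, j) = (-15 - j) - 1*38 = (-15 - j) - 38 = -53 - j)
3658172 + m((-23 - 15)², 1056) = 3658172 + (-53 - 1*1056) = 3658172 + (-53 - 1056) = 3658172 - 1109 = 3657063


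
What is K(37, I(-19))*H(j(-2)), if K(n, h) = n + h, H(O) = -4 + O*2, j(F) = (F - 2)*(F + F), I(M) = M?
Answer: 504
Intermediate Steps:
j(F) = 2*F*(-2 + F) (j(F) = (-2 + F)*(2*F) = 2*F*(-2 + F))
H(O) = -4 + 2*O
K(n, h) = h + n
K(37, I(-19))*H(j(-2)) = (-19 + 37)*(-4 + 2*(2*(-2)*(-2 - 2))) = 18*(-4 + 2*(2*(-2)*(-4))) = 18*(-4 + 2*16) = 18*(-4 + 32) = 18*28 = 504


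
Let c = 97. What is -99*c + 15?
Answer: -9588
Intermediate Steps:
-99*c + 15 = -99*97 + 15 = -9603 + 15 = -9588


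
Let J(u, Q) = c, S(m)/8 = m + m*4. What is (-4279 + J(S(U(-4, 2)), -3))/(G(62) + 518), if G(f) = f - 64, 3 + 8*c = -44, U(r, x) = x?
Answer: -34279/4128 ≈ -8.3040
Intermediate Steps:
c = -47/8 (c = -3/8 + (⅛)*(-44) = -3/8 - 11/2 = -47/8 ≈ -5.8750)
S(m) = 40*m (S(m) = 8*(m + m*4) = 8*(m + 4*m) = 8*(5*m) = 40*m)
G(f) = -64 + f
J(u, Q) = -47/8
(-4279 + J(S(U(-4, 2)), -3))/(G(62) + 518) = (-4279 - 47/8)/((-64 + 62) + 518) = -34279/(8*(-2 + 518)) = -34279/8/516 = -34279/8*1/516 = -34279/4128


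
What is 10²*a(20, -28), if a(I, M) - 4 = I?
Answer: 2400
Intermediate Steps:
a(I, M) = 4 + I
10²*a(20, -28) = 10²*(4 + 20) = 100*24 = 2400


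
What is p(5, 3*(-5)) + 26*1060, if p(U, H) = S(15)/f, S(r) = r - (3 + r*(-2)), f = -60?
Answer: 275593/10 ≈ 27559.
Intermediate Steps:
S(r) = -3 + 3*r (S(r) = r - (3 - 2*r) = r + (-3 + 2*r) = -3 + 3*r)
p(U, H) = -7/10 (p(U, H) = (-3 + 3*15)/(-60) = (-3 + 45)*(-1/60) = 42*(-1/60) = -7/10)
p(5, 3*(-5)) + 26*1060 = -7/10 + 26*1060 = -7/10 + 27560 = 275593/10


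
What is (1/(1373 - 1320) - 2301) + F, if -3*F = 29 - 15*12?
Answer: -357853/159 ≈ -2250.6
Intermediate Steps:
F = 151/3 (F = -(29 - 15*12)/3 = -(29 - 180)/3 = -⅓*(-151) = 151/3 ≈ 50.333)
(1/(1373 - 1320) - 2301) + F = (1/(1373 - 1320) - 2301) + 151/3 = (1/53 - 2301) + 151/3 = -121952/53 + 151/3 = -357853/159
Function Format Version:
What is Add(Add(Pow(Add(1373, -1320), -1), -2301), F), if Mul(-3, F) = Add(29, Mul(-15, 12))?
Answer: Rational(-357853, 159) ≈ -2250.6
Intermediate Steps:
F = Rational(151, 3) (F = Mul(Rational(-1, 3), Add(29, Mul(-15, 12))) = Mul(Rational(-1, 3), Add(29, -180)) = Mul(Rational(-1, 3), -151) = Rational(151, 3) ≈ 50.333)
Add(Add(Pow(Add(1373, -1320), -1), -2301), F) = Add(Add(Pow(Add(1373, -1320), -1), -2301), Rational(151, 3)) = Add(Add(Pow(53, -1), -2301), Rational(151, 3)) = Add(Add(Rational(1, 53), -2301), Rational(151, 3)) = Add(Rational(-121952, 53), Rational(151, 3)) = Rational(-357853, 159)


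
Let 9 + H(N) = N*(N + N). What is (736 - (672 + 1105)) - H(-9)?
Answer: -1194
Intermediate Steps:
H(N) = -9 + 2*N² (H(N) = -9 + N*(N + N) = -9 + N*(2*N) = -9 + 2*N²)
(736 - (672 + 1105)) - H(-9) = (736 - (672 + 1105)) - (-9 + 2*(-9)²) = (736 - 1*1777) - (-9 + 2*81) = (736 - 1777) - (-9 + 162) = -1041 - 1*153 = -1041 - 153 = -1194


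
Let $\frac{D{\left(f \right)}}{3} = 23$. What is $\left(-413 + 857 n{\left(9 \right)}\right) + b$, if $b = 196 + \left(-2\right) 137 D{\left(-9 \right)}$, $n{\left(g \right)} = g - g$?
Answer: $-19123$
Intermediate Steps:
$D{\left(f \right)} = 69$ ($D{\left(f \right)} = 3 \cdot 23 = 69$)
$n{\left(g \right)} = 0$
$b = -18710$ ($b = 196 + \left(-2\right) 137 \cdot 69 = 196 - 18906 = -18710$)
$\left(-413 + 857 n{\left(9 \right)}\right) + b = \left(-413 + 857 \cdot 0\right) - 18710 = \left(-413 + 0\right) - 18710 = -413 - 18710 = -19123$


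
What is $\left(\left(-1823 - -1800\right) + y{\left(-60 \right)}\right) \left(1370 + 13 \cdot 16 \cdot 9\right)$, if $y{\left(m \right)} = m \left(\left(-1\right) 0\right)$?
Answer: $-74566$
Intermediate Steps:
$y{\left(m \right)} = 0$ ($y{\left(m \right)} = m 0 = 0$)
$\left(\left(-1823 - -1800\right) + y{\left(-60 \right)}\right) \left(1370 + 13 \cdot 16 \cdot 9\right) = \left(\left(-1823 - -1800\right) + 0\right) \left(1370 + 13 \cdot 16 \cdot 9\right) = \left(\left(-1823 + 1800\right) + 0\right) \left(1370 + 208 \cdot 9\right) = \left(-23 + 0\right) \left(1370 + 1872\right) = \left(-23\right) 3242 = -74566$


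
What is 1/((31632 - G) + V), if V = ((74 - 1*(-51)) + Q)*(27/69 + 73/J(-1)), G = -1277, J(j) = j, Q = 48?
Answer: 23/467997 ≈ 4.9146e-5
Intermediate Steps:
V = -288910/23 (V = ((74 - 1*(-51)) + 48)*(27/69 + 73/(-1)) = ((74 + 51) + 48)*(27*(1/69) + 73*(-1)) = (125 + 48)*(9/23 - 73) = 173*(-1670/23) = -288910/23 ≈ -12561.)
1/((31632 - G) + V) = 1/((31632 - 1*(-1277)) - 288910/23) = 1/((31632 + 1277) - 288910/23) = 1/(32909 - 288910/23) = 1/(467997/23) = 23/467997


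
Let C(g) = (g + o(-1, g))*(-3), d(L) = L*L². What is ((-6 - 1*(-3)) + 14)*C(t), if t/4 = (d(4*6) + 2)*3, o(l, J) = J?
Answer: -10950192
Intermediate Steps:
d(L) = L³
t = 165912 (t = 4*(((4*6)³ + 2)*3) = 4*((24³ + 2)*3) = 4*((13824 + 2)*3) = 4*(13826*3) = 4*41478 = 165912)
C(g) = -6*g (C(g) = (g + g)*(-3) = (2*g)*(-3) = -6*g)
((-6 - 1*(-3)) + 14)*C(t) = ((-6 - 1*(-3)) + 14)*(-6*165912) = ((-6 + 3) + 14)*(-995472) = (-3 + 14)*(-995472) = 11*(-995472) = -10950192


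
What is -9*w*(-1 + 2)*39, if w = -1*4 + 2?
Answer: 702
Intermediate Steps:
w = -2 (w = -4 + 2 = -2)
-9*w*(-1 + 2)*39 = -(-18)*(-1 + 2)*39 = -(-18)*39 = -9*(-2)*39 = 18*39 = 702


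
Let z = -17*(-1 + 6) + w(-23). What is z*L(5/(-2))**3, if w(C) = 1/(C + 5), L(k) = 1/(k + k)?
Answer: 1531/2250 ≈ 0.68044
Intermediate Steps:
L(k) = 1/(2*k)
w(C) = 1/(5 + C)
z = -1531/18 (z = -17*(-1 + 6) + 1/(5 - 23) = -17*5 + 1/(-18) = -85 - 1/18 = -1531/18 ≈ -85.056)
z*L(5/(-2))**3 = -1531*(1/(2*((5/(-2)))))**3/18 = -1531*(1/(2*((5*(-1/2)))))**3/18 = -1531*(1/(2*(-5/2)))**3/18 = -1531*((1/2)*(-2/5))**3/18 = -1531*(-1/5)**3/18 = -1531/18*(-1/125) = 1531/2250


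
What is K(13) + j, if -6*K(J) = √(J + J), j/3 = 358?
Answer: 1074 - √26/6 ≈ 1073.2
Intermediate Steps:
j = 1074 (j = 3*358 = 1074)
K(J) = -√2*√J/6 (K(J) = -√(J + J)/6 = -√2*√J/6)
K(13) + j = -√2*√13/6 + 1074 = -√26/6 + 1074 = 1074 - √26/6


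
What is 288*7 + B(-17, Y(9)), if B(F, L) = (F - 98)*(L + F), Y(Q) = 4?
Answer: 3511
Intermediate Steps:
B(F, L) = (-98 + F)*(F + L)
288*7 + B(-17, Y(9)) = 288*7 + ((-17)**2 - 98*(-17) - 98*4 - 17*4) = 2016 + (289 + 1666 - 392 - 68) = 2016 + 1495 = 3511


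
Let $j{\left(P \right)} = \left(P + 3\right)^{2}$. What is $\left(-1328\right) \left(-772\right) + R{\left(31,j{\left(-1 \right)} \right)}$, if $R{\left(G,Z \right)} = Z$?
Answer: $1025220$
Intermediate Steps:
$j{\left(P \right)} = \left(3 + P\right)^{2}$
$\left(-1328\right) \left(-772\right) + R{\left(31,j{\left(-1 \right)} \right)} = \left(-1328\right) \left(-772\right) + \left(3 - 1\right)^{2} = 1025216 + 2^{2} = 1025216 + 4 = 1025220$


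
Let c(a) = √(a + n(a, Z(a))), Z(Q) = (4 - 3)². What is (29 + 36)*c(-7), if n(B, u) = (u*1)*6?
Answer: 65*I ≈ 65.0*I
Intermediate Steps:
Z(Q) = 1 (Z(Q) = 1² = 1)
n(B, u) = 6*u (n(B, u) = u*6 = 6*u)
c(a) = √(6 + a) (c(a) = √(a + 6*1) = √(a + 6) = √(6 + a))
(29 + 36)*c(-7) = (29 + 36)*√(6 - 7) = 65*√(-1) = 65*I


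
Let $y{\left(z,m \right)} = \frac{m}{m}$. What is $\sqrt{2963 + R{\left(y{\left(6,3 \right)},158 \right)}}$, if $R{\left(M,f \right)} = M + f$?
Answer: $\sqrt{3122} \approx 55.875$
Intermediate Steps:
$y{\left(z,m \right)} = 1$
$\sqrt{2963 + R{\left(y{\left(6,3 \right)},158 \right)}} = \sqrt{2963 + \left(1 + 158\right)} = \sqrt{2963 + 159} = \sqrt{3122}$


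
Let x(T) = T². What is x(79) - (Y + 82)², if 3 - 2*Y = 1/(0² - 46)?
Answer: -6204665/8464 ≈ -733.07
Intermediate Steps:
Y = 139/92 (Y = 3/2 - 1/(2*(0² - 46)) = 3/2 - 1/(2*(0 - 46)) = 3/2 - ½/(-46) = 3/2 - ½*(-1/46) = 3/2 + 1/92 = 139/92 ≈ 1.5109)
x(79) - (Y + 82)² = 79² - (139/92 + 82)² = 6241 - (7683/92)² = 6241 - 1*59028489/8464 = 6241 - 59028489/8464 = -6204665/8464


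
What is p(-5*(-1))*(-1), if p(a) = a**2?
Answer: -25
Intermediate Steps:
p(-5*(-1))*(-1) = (-5*(-1))**2*(-1) = 5**2*(-1) = 25*(-1) = -25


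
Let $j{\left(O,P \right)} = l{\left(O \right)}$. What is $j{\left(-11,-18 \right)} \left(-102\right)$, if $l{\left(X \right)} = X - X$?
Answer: $0$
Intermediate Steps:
$l{\left(X \right)} = 0$
$j{\left(O,P \right)} = 0$
$j{\left(-11,-18 \right)} \left(-102\right) = 0 \left(-102\right) = 0$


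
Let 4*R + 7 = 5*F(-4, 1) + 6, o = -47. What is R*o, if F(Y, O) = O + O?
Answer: -423/4 ≈ -105.75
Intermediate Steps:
F(Y, O) = 2*O
R = 9/4 (R = -7/4 + (5*(2*1) + 6)/4 = -7/4 + (5*2 + 6)/4 = -7/4 + (10 + 6)/4 = -7/4 + (1/4)*16 = -7/4 + 4 = 9/4 ≈ 2.2500)
R*o = (9/4)*(-47) = -423/4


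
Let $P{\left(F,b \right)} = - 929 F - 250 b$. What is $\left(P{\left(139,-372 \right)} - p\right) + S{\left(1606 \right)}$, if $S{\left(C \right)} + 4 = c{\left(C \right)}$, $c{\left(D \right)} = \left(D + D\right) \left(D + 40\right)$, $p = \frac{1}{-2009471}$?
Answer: $\frac{10551364487808}{2009471} \approx 5.2508 \cdot 10^{6}$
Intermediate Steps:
$p = - \frac{1}{2009471} \approx -4.9764 \cdot 10^{-7}$
$c{\left(D \right)} = 2 D \left(40 + D\right)$
$S{\left(C \right)} = -4 + 2 C \left(40 + C\right)$
$\left(P{\left(139,-372 \right)} - p\right) + S{\left(1606 \right)} = \left(\left(\left(-929\right) 139 - -93000\right) - - \frac{1}{2009471}\right) - \left(4 - 3212 \left(40 + 1606\right)\right) = \left(\left(-129131 + 93000\right) + \frac{1}{2009471}\right) - \left(4 - 5286952\right) = \left(-36131 + \frac{1}{2009471}\right) + \left(-4 + 5286952\right) = - \frac{72604196700}{2009471} + 5286948 = \frac{10551364487808}{2009471}$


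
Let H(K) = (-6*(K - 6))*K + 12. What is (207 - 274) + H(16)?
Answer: -1015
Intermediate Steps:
H(K) = 12 + K*(36 - 6*K) (H(K) = (-6*(-6 + K))*K + 12 = (36 - 6*K)*K + 12 = K*(36 - 6*K) + 12 = 12 + K*(36 - 6*K))
(207 - 274) + H(16) = (207 - 274) + (12 - 6*16**2 + 36*16) = -67 + (12 - 6*256 + 576) = -67 + (12 - 1536 + 576) = -67 - 948 = -1015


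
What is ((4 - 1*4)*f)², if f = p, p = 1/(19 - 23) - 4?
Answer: 0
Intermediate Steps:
p = -17/4 (p = 1/(-4) - 4 = -¼ - 4 = -17/4 ≈ -4.2500)
f = -17/4 ≈ -4.2500
((4 - 1*4)*f)² = ((4 - 1*4)*(-17/4))² = ((4 - 4)*(-17/4))² = (0*(-17/4))² = 0² = 0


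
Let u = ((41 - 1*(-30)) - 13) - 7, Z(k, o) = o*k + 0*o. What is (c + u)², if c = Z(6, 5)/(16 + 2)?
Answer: 24964/9 ≈ 2773.8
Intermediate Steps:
Z(k, o) = k*o (Z(k, o) = k*o + 0 = k*o)
u = 51 (u = ((41 + 30) - 13) - 7 = (71 - 13) - 7 = 58 - 7 = 51)
c = 5/3 (c = (6*5)/(16 + 2) = 30/18 = (1/18)*30 = 5/3 ≈ 1.6667)
(c + u)² = (5/3 + 51)² = (158/3)² = 24964/9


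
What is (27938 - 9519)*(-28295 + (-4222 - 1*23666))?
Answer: -1034834677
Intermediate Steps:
(27938 - 9519)*(-28295 + (-4222 - 1*23666)) = 18419*(-28295 + (-4222 - 23666)) = 18419*(-28295 - 27888) = 18419*(-56183) = -1034834677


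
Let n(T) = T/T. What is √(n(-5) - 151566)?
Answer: I*√151565 ≈ 389.31*I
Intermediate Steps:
n(T) = 1
√(n(-5) - 151566) = √(1 - 151566) = √(-151565) = I*√151565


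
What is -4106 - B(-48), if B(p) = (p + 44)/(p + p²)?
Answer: -2315783/564 ≈ -4106.0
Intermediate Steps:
B(p) = (44 + p)/(p + p²)
-4106 - B(-48) = -4106 - (44 - 48)/((-48)*(1 - 48)) = -4106 - (-1)*(-4)/(48*(-47)) = -4106 - (-1)*(-1)*(-4)/(48*47) = -4106 - 1*(-1/564) = -4106 + 1/564 = -2315783/564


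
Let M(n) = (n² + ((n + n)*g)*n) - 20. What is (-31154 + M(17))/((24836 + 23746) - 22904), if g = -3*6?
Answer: -41289/25678 ≈ -1.6080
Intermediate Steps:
g = -18
M(n) = -20 - 35*n² (M(n) = (n² + ((n + n)*(-18))*n) - 20 = (n² + ((2*n)*(-18))*n) - 20 = (n² + (-36*n)*n) - 20 = (n² - 36*n²) - 20 = -35*n² - 20 = -20 - 35*n²)
(-31154 + M(17))/((24836 + 23746) - 22904) = (-31154 + (-20 - 35*17²))/((24836 + 23746) - 22904) = (-31154 + (-20 - 35*289))/(48582 - 22904) = (-31154 + (-20 - 10115))/25678 = (-31154 - 10135)*(1/25678) = -41289*1/25678 = -41289/25678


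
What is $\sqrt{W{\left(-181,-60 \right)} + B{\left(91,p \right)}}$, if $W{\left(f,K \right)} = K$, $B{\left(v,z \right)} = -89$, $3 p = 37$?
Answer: $i \sqrt{149} \approx 12.207 i$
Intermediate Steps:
$p = \frac{37}{3}$ ($p = \frac{1}{3} \cdot 37 = \frac{37}{3} \approx 12.333$)
$\sqrt{W{\left(-181,-60 \right)} + B{\left(91,p \right)}} = \sqrt{-60 - 89} = \sqrt{-149} = i \sqrt{149}$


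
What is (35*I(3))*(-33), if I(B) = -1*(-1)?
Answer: -1155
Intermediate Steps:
I(B) = 1
(35*I(3))*(-33) = (35*1)*(-33) = 35*(-33) = -1155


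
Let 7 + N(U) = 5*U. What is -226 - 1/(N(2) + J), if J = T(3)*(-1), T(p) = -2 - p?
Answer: -1809/8 ≈ -226.13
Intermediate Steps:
N(U) = -7 + 5*U
J = 5 (J = (-2 - 1*3)*(-1) = (-2 - 3)*(-1) = -5*(-1) = 5)
-226 - 1/(N(2) + J) = -226 - 1/((-7 + 5*2) + 5) = -226 - 1/((-7 + 10) + 5) = -226 - 1/(3 + 5) = -226 - 1/8 = -226 - 1*⅛ = -226 - ⅛ = -1809/8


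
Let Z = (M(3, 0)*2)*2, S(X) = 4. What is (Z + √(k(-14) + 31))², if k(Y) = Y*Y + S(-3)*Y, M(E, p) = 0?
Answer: 171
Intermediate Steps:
Z = 0 (Z = (0*2)*2 = 0*2 = 0)
k(Y) = Y² + 4*Y (k(Y) = Y*Y + 4*Y = Y² + 4*Y)
(Z + √(k(-14) + 31))² = (0 + √(-14*(4 - 14) + 31))² = (0 + √(-14*(-10) + 31))² = (0 + √(140 + 31))² = (0 + √171)² = (0 + 3*√19)² = (3*√19)² = 171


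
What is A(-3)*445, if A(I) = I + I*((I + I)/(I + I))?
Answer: -2670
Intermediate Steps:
A(I) = 2*I (A(I) = I + I*((2*I)/((2*I))) = I + I*((2*I)*(1/(2*I))) = I + I*1 = I + I = 2*I)
A(-3)*445 = (2*(-3))*445 = -6*445 = -2670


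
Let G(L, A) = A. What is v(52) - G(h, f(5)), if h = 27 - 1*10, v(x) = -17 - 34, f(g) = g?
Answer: -56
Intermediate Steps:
v(x) = -51
h = 17 (h = 27 - 10 = 17)
v(52) - G(h, f(5)) = -51 - 1*5 = -51 - 5 = -56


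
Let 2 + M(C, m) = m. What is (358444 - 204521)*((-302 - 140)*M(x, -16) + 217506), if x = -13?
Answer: 34703787426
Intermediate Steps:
M(C, m) = -2 + m
(358444 - 204521)*((-302 - 140)*M(x, -16) + 217506) = (358444 - 204521)*((-302 - 140)*(-2 - 16) + 217506) = 153923*(-442*(-18) + 217506) = 153923*(7956 + 217506) = 153923*225462 = 34703787426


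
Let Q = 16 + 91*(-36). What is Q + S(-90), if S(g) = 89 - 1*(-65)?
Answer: -3106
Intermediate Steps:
S(g) = 154 (S(g) = 89 + 65 = 154)
Q = -3260 (Q = 16 - 3276 = -3260)
Q + S(-90) = -3260 + 154 = -3106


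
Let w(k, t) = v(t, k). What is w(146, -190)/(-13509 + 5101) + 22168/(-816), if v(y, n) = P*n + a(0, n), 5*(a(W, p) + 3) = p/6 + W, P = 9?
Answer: -574333/21020 ≈ -27.323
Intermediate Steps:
a(W, p) = -3 + W/5 + p/30 (a(W, p) = -3 + (p/6 + W)/5 = -3 + (W + p/6)/5 = -3 + (W/5 + p/30) = -3 + W/5 + p/30)
v(y, n) = -3 + 271*n/30 (v(y, n) = 9*n + (-3 + (⅕)*0 + n/30) = 9*n + (-3 + 0 + n/30) = 9*n + (-3 + n/30) = -3 + 271*n/30)
w(k, t) = -3 + 271*k/30
w(146, -190)/(-13509 + 5101) + 22168/(-816) = (-3 + (271/30)*146)/(-13509 + 5101) + 22168/(-816) = (-3 + 19783/15)/(-8408) + 22168*(-1/816) = (19738/15)*(-1/8408) - 163/6 = -9869/63060 - 163/6 = -574333/21020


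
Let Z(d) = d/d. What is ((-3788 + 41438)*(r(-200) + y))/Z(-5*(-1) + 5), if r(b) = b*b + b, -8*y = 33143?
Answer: 5369963025/4 ≈ 1.3425e+9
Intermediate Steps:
y = -33143/8 (y = -⅛*33143 = -33143/8 ≈ -4142.9)
r(b) = b + b² (r(b) = b² + b = b + b²)
Z(d) = 1
((-3788 + 41438)*(r(-200) + y))/Z(-5*(-1) + 5) = ((-3788 + 41438)*(-200*(1 - 200) - 33143/8))/1 = (37650*(-200*(-199) - 33143/8))*1 = (37650*(39800 - 33143/8))*1 = (37650*(285257/8))*1 = (5369963025/4)*1 = 5369963025/4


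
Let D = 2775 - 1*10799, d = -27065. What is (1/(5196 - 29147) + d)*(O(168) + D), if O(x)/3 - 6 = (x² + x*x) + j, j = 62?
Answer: -104705318895584/23951 ≈ -4.3716e+9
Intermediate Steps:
O(x) = 204 + 6*x² (O(x) = 18 + 3*((x² + x*x) + 62) = 18 + 3*((x² + x²) + 62) = 18 + 3*(2*x² + 62) = 18 + 3*(62 + 2*x²) = 18 + (186 + 6*x²) = 204 + 6*x²)
D = -8024 (D = 2775 - 10799 = -8024)
(1/(5196 - 29147) + d)*(O(168) + D) = (1/(5196 - 29147) - 27065)*((204 + 6*168²) - 8024) = (1/(-23951) - 27065)*((204 + 6*28224) - 8024) = (-1/23951 - 27065)*((204 + 169344) - 8024) = -648233816*(169548 - 8024)/23951 = -648233816/23951*161524 = -104705318895584/23951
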